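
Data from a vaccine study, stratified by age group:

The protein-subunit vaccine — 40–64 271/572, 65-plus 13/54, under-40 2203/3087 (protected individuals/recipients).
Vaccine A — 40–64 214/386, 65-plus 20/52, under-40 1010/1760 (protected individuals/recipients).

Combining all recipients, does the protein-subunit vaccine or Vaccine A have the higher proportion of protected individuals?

the protein-subunit vaccine

40–64: the protein-subunit vaccine 271/572 = 47.4%, Vaccine A 214/386 = 55.4% → Vaccine A
65-plus: the protein-subunit vaccine 13/54 = 24.1%, Vaccine A 20/52 = 38.5% → Vaccine A
Under-40: the protein-subunit vaccine 2203/3087 = 71.4%, Vaccine A 1010/1760 = 57.4% → the protein-subunit vaccine
Overall: the protein-subunit vaccine 2487/3713 = 67.0%, Vaccine A 1244/2198 = 56.6% → the protein-subunit vaccine
(Neither sweeps every age group, but the protein-subunit vaccine has the higher pooled rate.)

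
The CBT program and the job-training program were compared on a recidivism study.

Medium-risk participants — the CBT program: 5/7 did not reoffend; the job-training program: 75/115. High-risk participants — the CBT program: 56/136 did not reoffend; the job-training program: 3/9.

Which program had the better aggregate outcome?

Medium-risk: the CBT program 5/7 = 71.4%, the job-training program 75/115 = 65.2% → the CBT program
High-risk: the CBT program 56/136 = 41.2%, the job-training program 3/9 = 33.3% → the CBT program
Overall: the CBT program 61/143 = 42.7%, the job-training program 78/124 = 62.9% → the job-training program
(The CBT program wins every risk group but the job-training program wins overall — the CBT program's participants skew toward the low-rate high-risk group.)

the job-training program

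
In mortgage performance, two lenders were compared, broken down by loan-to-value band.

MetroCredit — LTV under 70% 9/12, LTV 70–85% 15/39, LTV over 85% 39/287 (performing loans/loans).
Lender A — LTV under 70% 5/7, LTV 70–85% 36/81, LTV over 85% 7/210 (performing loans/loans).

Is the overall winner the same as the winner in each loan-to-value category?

LTV under 70%: MetroCredit 9/12 = 75.0%, Lender A 5/7 = 71.4% → MetroCredit
LTV 70–85%: MetroCredit 15/39 = 38.5%, Lender A 36/81 = 44.4% → Lender A
LTV over 85%: MetroCredit 39/287 = 13.6%, Lender A 7/210 = 3.3% → MetroCredit
Overall: MetroCredit 63/338 = 18.6%, Lender A 48/298 = 16.1% → MetroCredit
Neither sweeps: MetroCredit wins 2 of 3 groups, Lender A wins 1. MetroCredit wins overall but not every group — no Simpson reversal.

No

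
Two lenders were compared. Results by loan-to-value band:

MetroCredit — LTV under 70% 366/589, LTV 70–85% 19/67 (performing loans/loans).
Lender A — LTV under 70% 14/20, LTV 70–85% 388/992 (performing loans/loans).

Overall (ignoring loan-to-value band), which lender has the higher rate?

LTV under 70%: MetroCredit 366/589 = 62.1%, Lender A 14/20 = 70.0% → Lender A
LTV 70–85%: MetroCredit 19/67 = 28.4%, Lender A 388/992 = 39.1% → Lender A
Overall: MetroCredit 385/656 = 58.7%, Lender A 402/1012 = 39.7% → MetroCredit
(Lender A wins every loan-to-value group but MetroCredit wins overall — Lender A's loans skew toward the low-rate LTV 70–85% group.)

MetroCredit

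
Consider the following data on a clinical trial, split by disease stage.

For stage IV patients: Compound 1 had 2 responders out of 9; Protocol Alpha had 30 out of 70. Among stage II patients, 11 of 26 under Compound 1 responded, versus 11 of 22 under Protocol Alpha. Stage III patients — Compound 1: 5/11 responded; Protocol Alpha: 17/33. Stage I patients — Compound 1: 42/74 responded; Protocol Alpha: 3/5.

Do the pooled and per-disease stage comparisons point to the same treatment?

Stage IV: Compound 1 2/9 = 22.2%, Protocol Alpha 30/70 = 42.9% → Protocol Alpha
Stage II: Compound 1 11/26 = 42.3%, Protocol Alpha 11/22 = 50.0% → Protocol Alpha
Stage III: Compound 1 5/11 = 45.5%, Protocol Alpha 17/33 = 51.5% → Protocol Alpha
Stage I: Compound 1 42/74 = 56.8%, Protocol Alpha 3/5 = 60.0% → Protocol Alpha
Overall: Compound 1 60/120 = 50.0%, Protocol Alpha 61/130 = 46.9% → Compound 1
Protocol Alpha wins each disease group but Compound 1 wins overall — the comparison reverses. Protocol Alpha's patients skew toward stage IV, which has a lower base rate.

No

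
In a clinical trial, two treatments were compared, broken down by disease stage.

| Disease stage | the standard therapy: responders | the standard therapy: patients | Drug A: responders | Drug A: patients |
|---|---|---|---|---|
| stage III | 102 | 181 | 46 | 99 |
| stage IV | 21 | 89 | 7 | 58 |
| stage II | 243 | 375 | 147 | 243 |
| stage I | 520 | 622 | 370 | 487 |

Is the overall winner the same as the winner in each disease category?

Stage III: the standard therapy 102/181 = 56.4%, Drug A 46/99 = 46.5% → the standard therapy
Stage IV: the standard therapy 21/89 = 23.6%, Drug A 7/58 = 12.1% → the standard therapy
Stage II: the standard therapy 243/375 = 64.8%, Drug A 147/243 = 60.5% → the standard therapy
Stage I: the standard therapy 520/622 = 83.6%, Drug A 370/487 = 76.0% → the standard therapy
Overall: the standard therapy 886/1267 = 69.9%, Drug A 570/887 = 64.3% → the standard therapy
The standard therapy wins overall and in every disease group — no reversal.

Yes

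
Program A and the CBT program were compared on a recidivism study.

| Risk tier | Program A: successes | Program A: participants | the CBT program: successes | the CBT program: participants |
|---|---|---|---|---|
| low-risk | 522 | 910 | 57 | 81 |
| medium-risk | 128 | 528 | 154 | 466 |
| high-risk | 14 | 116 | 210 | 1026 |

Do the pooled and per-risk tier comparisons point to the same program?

No

Low-risk: Program A 522/910 = 57.4%, the CBT program 57/81 = 70.4% → the CBT program
Medium-risk: Program A 128/528 = 24.2%, the CBT program 154/466 = 33.0% → the CBT program
High-risk: Program A 14/116 = 12.1%, the CBT program 210/1026 = 20.5% → the CBT program
Overall: Program A 664/1554 = 42.7%, the CBT program 421/1573 = 26.8% → Program A
The CBT program wins each risk group but Program A wins overall — the comparison reverses. The CBT program's participants skew toward high-risk, which has a lower base rate.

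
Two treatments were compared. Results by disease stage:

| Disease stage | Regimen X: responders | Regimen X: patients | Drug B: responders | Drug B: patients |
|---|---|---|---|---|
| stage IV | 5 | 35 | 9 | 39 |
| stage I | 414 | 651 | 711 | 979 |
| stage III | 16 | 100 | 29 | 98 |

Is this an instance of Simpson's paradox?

No

Stage IV: Regimen X 5/35 = 14.3%, Drug B 9/39 = 23.1% → Drug B
Stage I: Regimen X 414/651 = 63.6%, Drug B 711/979 = 72.6% → Drug B
Stage III: Regimen X 16/100 = 16.0%, Drug B 29/98 = 29.6% → Drug B
Overall: Regimen X 435/786 = 55.3%, Drug B 749/1116 = 67.1% → Drug B
Drug B wins overall and in every disease group — no reversal.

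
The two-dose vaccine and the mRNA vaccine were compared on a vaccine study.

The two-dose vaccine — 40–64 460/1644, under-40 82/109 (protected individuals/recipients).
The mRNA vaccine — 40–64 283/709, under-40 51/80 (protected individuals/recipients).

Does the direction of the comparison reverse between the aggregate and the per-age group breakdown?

No

40–64: the two-dose vaccine 460/1644 = 28.0%, the mRNA vaccine 283/709 = 39.9% → the mRNA vaccine
Under-40: the two-dose vaccine 82/109 = 75.2%, the mRNA vaccine 51/80 = 63.8% → the two-dose vaccine
Overall: the two-dose vaccine 542/1753 = 30.9%, the mRNA vaccine 334/789 = 42.3% → the mRNA vaccine
Neither sweeps: the two-dose vaccine wins 1 of 2 groups, the mRNA vaccine wins 1. The mRNA vaccine wins overall but not every group — no Simpson reversal.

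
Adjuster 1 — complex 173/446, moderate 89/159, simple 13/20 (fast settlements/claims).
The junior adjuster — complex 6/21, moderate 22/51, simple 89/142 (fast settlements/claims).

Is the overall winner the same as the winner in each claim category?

No

Complex: Adjuster 1 173/446 = 38.8%, the junior adjuster 6/21 = 28.6% → Adjuster 1
Moderate: Adjuster 1 89/159 = 56.0%, the junior adjuster 22/51 = 43.1% → Adjuster 1
Simple: Adjuster 1 13/20 = 65.0%, the junior adjuster 89/142 = 62.7% → Adjuster 1
Overall: Adjuster 1 275/625 = 44.0%, the junior adjuster 117/214 = 54.7% → the junior adjuster
Adjuster 1 wins each claim group but the junior adjuster wins overall — the comparison reverses. Adjuster 1's claims skew toward complex, which has a lower base rate.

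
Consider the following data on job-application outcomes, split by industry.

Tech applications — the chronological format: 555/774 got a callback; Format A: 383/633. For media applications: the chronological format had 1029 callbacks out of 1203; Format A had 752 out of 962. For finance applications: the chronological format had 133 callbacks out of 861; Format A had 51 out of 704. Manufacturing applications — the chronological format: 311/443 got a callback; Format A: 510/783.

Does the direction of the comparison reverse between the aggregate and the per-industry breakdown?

No

Tech: the chronological format 555/774 = 71.7%, Format A 383/633 = 60.5% → the chronological format
Media: the chronological format 1029/1203 = 85.5%, Format A 752/962 = 78.2% → the chronological format
Finance: the chronological format 133/861 = 15.4%, Format A 51/704 = 7.2% → the chronological format
Manufacturing: the chronological format 311/443 = 70.2%, Format A 510/783 = 65.1% → the chronological format
Overall: the chronological format 2028/3281 = 61.8%, Format A 1696/3082 = 55.0% → the chronological format
The chronological format wins overall and in every industry group — no reversal.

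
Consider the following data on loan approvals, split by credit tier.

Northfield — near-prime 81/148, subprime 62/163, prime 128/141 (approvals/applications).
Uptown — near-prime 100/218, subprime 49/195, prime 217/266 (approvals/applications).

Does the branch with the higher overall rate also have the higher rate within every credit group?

Near-prime: Northfield 81/148 = 54.7%, Uptown 100/218 = 45.9% → Northfield
Subprime: Northfield 62/163 = 38.0%, Uptown 49/195 = 25.1% → Northfield
Prime: Northfield 128/141 = 90.8%, Uptown 217/266 = 81.6% → Northfield
Overall: Northfield 271/452 = 60.0%, Uptown 366/679 = 53.9% → Northfield
Northfield wins overall and in every credit group — no reversal.

Yes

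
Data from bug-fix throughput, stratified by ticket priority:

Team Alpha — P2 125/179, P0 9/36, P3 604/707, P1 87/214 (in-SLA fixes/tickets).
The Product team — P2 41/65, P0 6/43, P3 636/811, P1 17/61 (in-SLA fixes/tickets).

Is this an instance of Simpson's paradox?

No

P2: Team Alpha 125/179 = 69.8%, the Product team 41/65 = 63.1% → Team Alpha
P0: Team Alpha 9/36 = 25.0%, the Product team 6/43 = 14.0% → Team Alpha
P3: Team Alpha 604/707 = 85.4%, the Product team 636/811 = 78.4% → Team Alpha
P1: Team Alpha 87/214 = 40.7%, the Product team 17/61 = 27.9% → Team Alpha
Overall: Team Alpha 825/1136 = 72.6%, the Product team 700/980 = 71.4% → Team Alpha
Team Alpha wins overall and in every ticket group — no reversal.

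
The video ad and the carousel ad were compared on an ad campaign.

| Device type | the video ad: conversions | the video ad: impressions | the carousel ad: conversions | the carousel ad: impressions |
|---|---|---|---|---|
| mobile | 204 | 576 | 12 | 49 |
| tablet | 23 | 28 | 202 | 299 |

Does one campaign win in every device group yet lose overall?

Yes

Mobile: the video ad 204/576 = 35.4%, the carousel ad 12/49 = 24.5% → the video ad
Tablet: the video ad 23/28 = 82.1%, the carousel ad 202/299 = 67.6% → the video ad
Overall: the video ad 227/604 = 37.6%, the carousel ad 214/348 = 61.5% → the carousel ad
The video ad wins each device group but the carousel ad wins overall — the comparison reverses. The video ad's impressions skew toward mobile, which has a lower base rate.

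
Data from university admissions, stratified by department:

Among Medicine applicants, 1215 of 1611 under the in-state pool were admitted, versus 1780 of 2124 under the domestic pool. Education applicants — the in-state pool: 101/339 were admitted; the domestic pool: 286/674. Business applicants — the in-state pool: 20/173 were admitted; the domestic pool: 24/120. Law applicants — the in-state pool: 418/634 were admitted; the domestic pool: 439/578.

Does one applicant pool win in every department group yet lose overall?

Medicine: the in-state pool 1215/1611 = 75.4%, the domestic pool 1780/2124 = 83.8% → the domestic pool
Education: the in-state pool 101/339 = 29.8%, the domestic pool 286/674 = 42.4% → the domestic pool
Business: the in-state pool 20/173 = 11.6%, the domestic pool 24/120 = 20.0% → the domestic pool
Law: the in-state pool 418/634 = 65.9%, the domestic pool 439/578 = 76.0% → the domestic pool
Overall: the in-state pool 1754/2757 = 63.6%, the domestic pool 2529/3496 = 72.3% → the domestic pool
The domestic pool wins overall and in every department group — no reversal.

No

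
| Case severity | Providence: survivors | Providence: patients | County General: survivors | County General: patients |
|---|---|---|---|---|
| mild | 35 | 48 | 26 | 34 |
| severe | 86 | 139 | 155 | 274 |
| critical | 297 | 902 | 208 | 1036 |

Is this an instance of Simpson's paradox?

Mild: Providence 35/48 = 72.9%, County General 26/34 = 76.5% → County General
Severe: Providence 86/139 = 61.9%, County General 155/274 = 56.6% → Providence
Critical: Providence 297/902 = 32.9%, County General 208/1036 = 20.1% → Providence
Overall: Providence 418/1089 = 38.4%, County General 389/1344 = 28.9% → Providence
Neither sweeps: Providence wins 2 of 3 groups, County General wins 1. Providence wins overall but not every group — no Simpson reversal.

No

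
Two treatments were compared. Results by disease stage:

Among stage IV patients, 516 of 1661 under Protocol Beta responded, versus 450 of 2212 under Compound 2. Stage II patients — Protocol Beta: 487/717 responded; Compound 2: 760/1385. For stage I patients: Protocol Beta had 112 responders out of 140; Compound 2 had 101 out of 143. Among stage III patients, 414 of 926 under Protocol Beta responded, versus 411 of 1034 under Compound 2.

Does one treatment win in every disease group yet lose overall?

Stage IV: Protocol Beta 516/1661 = 31.1%, Compound 2 450/2212 = 20.3% → Protocol Beta
Stage II: Protocol Beta 487/717 = 67.9%, Compound 2 760/1385 = 54.9% → Protocol Beta
Stage I: Protocol Beta 112/140 = 80.0%, Compound 2 101/143 = 70.6% → Protocol Beta
Stage III: Protocol Beta 414/926 = 44.7%, Compound 2 411/1034 = 39.7% → Protocol Beta
Overall: Protocol Beta 1529/3444 = 44.4%, Compound 2 1722/4774 = 36.1% → Protocol Beta
Protocol Beta wins overall and in every disease group — no reversal.

No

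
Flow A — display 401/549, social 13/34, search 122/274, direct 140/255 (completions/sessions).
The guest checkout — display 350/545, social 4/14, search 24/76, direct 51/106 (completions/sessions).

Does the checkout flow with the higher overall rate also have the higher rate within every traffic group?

Yes

Display: Flow A 401/549 = 73.0%, the guest checkout 350/545 = 64.2% → Flow A
Social: Flow A 13/34 = 38.2%, the guest checkout 4/14 = 28.6% → Flow A
Search: Flow A 122/274 = 44.5%, the guest checkout 24/76 = 31.6% → Flow A
Direct: Flow A 140/255 = 54.9%, the guest checkout 51/106 = 48.1% → Flow A
Overall: Flow A 676/1112 = 60.8%, the guest checkout 429/741 = 57.9% → Flow A
Flow A wins overall and in every traffic group — no reversal.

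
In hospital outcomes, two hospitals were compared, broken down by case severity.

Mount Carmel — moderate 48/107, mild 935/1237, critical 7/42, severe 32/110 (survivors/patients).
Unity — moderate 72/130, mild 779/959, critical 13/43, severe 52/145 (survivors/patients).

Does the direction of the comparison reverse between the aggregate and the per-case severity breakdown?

No

Moderate: Mount Carmel 48/107 = 44.9%, Unity 72/130 = 55.4% → Unity
Mild: Mount Carmel 935/1237 = 75.6%, Unity 779/959 = 81.2% → Unity
Critical: Mount Carmel 7/42 = 16.7%, Unity 13/43 = 30.2% → Unity
Severe: Mount Carmel 32/110 = 29.1%, Unity 52/145 = 35.9% → Unity
Overall: Mount Carmel 1022/1496 = 68.3%, Unity 916/1277 = 71.7% → Unity
Unity wins overall and in every case group — no reversal.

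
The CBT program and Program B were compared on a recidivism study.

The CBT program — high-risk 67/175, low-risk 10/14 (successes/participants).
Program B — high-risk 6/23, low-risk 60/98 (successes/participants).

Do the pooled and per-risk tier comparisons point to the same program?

High-risk: the CBT program 67/175 = 38.3%, Program B 6/23 = 26.1% → the CBT program
Low-risk: the CBT program 10/14 = 71.4%, Program B 60/98 = 61.2% → the CBT program
Overall: the CBT program 77/189 = 40.7%, Program B 66/121 = 54.5% → Program B
The CBT program wins each risk group but Program B wins overall — the comparison reverses. The CBT program's participants skew toward high-risk, which has a lower base rate.

No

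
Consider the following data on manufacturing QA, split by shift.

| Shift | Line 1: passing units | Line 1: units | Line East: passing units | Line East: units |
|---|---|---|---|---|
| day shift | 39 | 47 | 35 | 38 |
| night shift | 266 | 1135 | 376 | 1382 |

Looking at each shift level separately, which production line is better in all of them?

Day shift: Line 1 39/47 = 83.0%, Line East 35/38 = 92.1% → Line East
Night shift: Line 1 266/1135 = 23.4%, Line East 376/1382 = 27.2% → Line East
Line East has the higher rate in both groups.

Line East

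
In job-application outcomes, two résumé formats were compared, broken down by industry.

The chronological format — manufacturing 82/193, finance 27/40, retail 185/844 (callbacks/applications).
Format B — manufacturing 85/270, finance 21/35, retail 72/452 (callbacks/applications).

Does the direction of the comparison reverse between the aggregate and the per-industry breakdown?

No

Manufacturing: the chronological format 82/193 = 42.5%, Format B 85/270 = 31.5% → the chronological format
Finance: the chronological format 27/40 = 67.5%, Format B 21/35 = 60.0% → the chronological format
Retail: the chronological format 185/844 = 21.9%, Format B 72/452 = 15.9% → the chronological format
Overall: the chronological format 294/1077 = 27.3%, Format B 178/757 = 23.5% → the chronological format
The chronological format wins overall and in every industry group — no reversal.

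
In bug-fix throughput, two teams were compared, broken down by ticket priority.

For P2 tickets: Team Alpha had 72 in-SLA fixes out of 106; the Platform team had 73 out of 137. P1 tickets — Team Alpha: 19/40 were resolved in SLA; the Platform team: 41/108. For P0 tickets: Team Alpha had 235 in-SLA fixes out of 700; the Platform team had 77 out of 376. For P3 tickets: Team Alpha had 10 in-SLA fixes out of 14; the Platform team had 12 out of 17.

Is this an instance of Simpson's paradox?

P2: Team Alpha 72/106 = 67.9%, the Platform team 73/137 = 53.3% → Team Alpha
P1: Team Alpha 19/40 = 47.5%, the Platform team 41/108 = 38.0% → Team Alpha
P0: Team Alpha 235/700 = 33.6%, the Platform team 77/376 = 20.5% → Team Alpha
P3: Team Alpha 10/14 = 71.4%, the Platform team 12/17 = 70.6% → Team Alpha
Overall: Team Alpha 336/860 = 39.1%, the Platform team 203/638 = 31.8% → Team Alpha
Team Alpha wins overall and in every ticket group — no reversal.

No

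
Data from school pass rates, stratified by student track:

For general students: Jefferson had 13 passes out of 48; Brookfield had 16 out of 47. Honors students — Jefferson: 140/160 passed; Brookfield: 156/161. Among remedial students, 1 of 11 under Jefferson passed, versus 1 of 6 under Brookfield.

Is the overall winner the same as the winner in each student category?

Yes

General: Jefferson 13/48 = 27.1%, Brookfield 16/47 = 34.0% → Brookfield
Honors: Jefferson 140/160 = 87.5%, Brookfield 156/161 = 96.9% → Brookfield
Remedial: Jefferson 1/11 = 9.1%, Brookfield 1/6 = 16.7% → Brookfield
Overall: Jefferson 154/219 = 70.3%, Brookfield 173/214 = 80.8% → Brookfield
Brookfield wins overall and in every student group — no reversal.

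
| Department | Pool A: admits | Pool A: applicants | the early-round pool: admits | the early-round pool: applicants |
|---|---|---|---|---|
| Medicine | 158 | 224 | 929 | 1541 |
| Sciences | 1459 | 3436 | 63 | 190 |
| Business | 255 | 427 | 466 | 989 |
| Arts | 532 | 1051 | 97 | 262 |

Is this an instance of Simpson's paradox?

Medicine: Pool A 158/224 = 70.5%, the early-round pool 929/1541 = 60.3% → Pool A
Sciences: Pool A 1459/3436 = 42.5%, the early-round pool 63/190 = 33.2% → Pool A
Business: Pool A 255/427 = 59.7%, the early-round pool 466/989 = 47.1% → Pool A
Arts: Pool A 532/1051 = 50.6%, the early-round pool 97/262 = 37.0% → Pool A
Overall: Pool A 2404/5138 = 46.8%, the early-round pool 1555/2982 = 52.1% → the early-round pool
Pool A wins each department group but the early-round pool wins overall — the comparison reverses. Pool A's applicants skew toward Sciences, which has a lower base rate.

Yes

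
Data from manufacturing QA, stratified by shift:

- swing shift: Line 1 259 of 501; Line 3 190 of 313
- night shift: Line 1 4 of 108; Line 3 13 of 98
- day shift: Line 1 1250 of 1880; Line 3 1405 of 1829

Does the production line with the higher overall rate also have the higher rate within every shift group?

Swing shift: Line 1 259/501 = 51.7%, Line 3 190/313 = 60.7% → Line 3
Night shift: Line 1 4/108 = 3.7%, Line 3 13/98 = 13.3% → Line 3
Day shift: Line 1 1250/1880 = 66.5%, Line 3 1405/1829 = 76.8% → Line 3
Overall: Line 1 1513/2489 = 60.8%, Line 3 1608/2240 = 71.8% → Line 3
Line 3 wins overall and in every shift group — no reversal.

Yes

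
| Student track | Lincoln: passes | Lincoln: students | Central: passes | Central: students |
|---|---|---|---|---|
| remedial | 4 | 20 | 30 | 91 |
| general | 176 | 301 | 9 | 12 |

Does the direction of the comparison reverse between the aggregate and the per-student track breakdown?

Remedial: Lincoln 4/20 = 20.0%, Central 30/91 = 33.0% → Central
General: Lincoln 176/301 = 58.5%, Central 9/12 = 75.0% → Central
Overall: Lincoln 180/321 = 56.1%, Central 39/103 = 37.9% → Lincoln
Central wins each student group but Lincoln wins overall — the comparison reverses. Central's students skew toward remedial, which has a lower base rate.

Yes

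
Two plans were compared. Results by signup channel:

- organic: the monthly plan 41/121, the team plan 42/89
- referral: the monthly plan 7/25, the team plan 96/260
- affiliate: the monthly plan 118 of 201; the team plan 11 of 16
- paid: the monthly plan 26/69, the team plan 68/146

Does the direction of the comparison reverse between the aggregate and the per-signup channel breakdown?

Organic: the monthly plan 41/121 = 33.9%, the team plan 42/89 = 47.2% → the team plan
Referral: the monthly plan 7/25 = 28.0%, the team plan 96/260 = 36.9% → the team plan
Affiliate: the monthly plan 118/201 = 58.7%, the team plan 11/16 = 68.8% → the team plan
Paid: the monthly plan 26/69 = 37.7%, the team plan 68/146 = 46.6% → the team plan
Overall: the monthly plan 192/416 = 46.2%, the team plan 217/511 = 42.5% → the monthly plan
The team plan wins each signup group but the monthly plan wins overall — the comparison reverses. The team plan's customers skew toward referral, which has a lower base rate.

Yes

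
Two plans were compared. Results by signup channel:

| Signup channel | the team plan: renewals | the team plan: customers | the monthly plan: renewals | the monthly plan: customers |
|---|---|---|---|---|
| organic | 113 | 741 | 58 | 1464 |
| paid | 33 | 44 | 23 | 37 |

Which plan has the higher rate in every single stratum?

Organic: the team plan 113/741 = 15.2%, the monthly plan 58/1464 = 4.0% → the team plan
Paid: the team plan 33/44 = 75.0%, the monthly plan 23/37 = 62.2% → the team plan
The team plan has the higher rate in both groups.

the team plan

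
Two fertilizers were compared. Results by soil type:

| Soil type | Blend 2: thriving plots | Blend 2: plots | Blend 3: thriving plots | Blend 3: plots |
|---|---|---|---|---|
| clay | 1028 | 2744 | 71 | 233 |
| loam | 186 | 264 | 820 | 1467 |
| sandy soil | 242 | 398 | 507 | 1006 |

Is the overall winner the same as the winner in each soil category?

No

Clay: Blend 2 1028/2744 = 37.5%, Blend 3 71/233 = 30.5% → Blend 2
Loam: Blend 2 186/264 = 70.5%, Blend 3 820/1467 = 55.9% → Blend 2
Sandy soil: Blend 2 242/398 = 60.8%, Blend 3 507/1006 = 50.4% → Blend 2
Overall: Blend 2 1456/3406 = 42.7%, Blend 3 1398/2706 = 51.7% → Blend 3
Blend 2 wins each soil group but Blend 3 wins overall — the comparison reverses. Blend 2's plots skew toward clay, which has a lower base rate.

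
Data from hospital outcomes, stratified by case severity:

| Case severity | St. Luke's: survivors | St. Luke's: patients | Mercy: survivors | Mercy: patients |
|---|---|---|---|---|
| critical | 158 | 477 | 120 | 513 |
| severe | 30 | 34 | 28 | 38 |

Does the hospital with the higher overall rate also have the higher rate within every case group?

Critical: St. Luke's 158/477 = 33.1%, Mercy 120/513 = 23.4% → St. Luke's
Severe: St. Luke's 30/34 = 88.2%, Mercy 28/38 = 73.7% → St. Luke's
Overall: St. Luke's 188/511 = 36.8%, Mercy 148/551 = 26.9% → St. Luke's
St. Luke's wins overall and in every case group — no reversal.

Yes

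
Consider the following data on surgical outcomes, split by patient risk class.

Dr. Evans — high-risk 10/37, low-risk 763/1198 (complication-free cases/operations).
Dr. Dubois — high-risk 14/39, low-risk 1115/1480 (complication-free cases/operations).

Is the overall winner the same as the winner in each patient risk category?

High-risk: Dr. Evans 10/37 = 27.0%, Dr. Dubois 14/39 = 35.9% → Dr. Dubois
Low-risk: Dr. Evans 763/1198 = 63.7%, Dr. Dubois 1115/1480 = 75.3% → Dr. Dubois
Overall: Dr. Evans 773/1235 = 62.6%, Dr. Dubois 1129/1519 = 74.3% → Dr. Dubois
Dr. Dubois wins overall and in every patient risk group — no reversal.

Yes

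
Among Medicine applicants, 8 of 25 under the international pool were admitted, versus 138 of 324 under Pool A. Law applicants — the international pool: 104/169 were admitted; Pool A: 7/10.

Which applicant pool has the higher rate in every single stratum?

Pool A

Medicine: the international pool 8/25 = 32.0%, Pool A 138/324 = 42.6% → Pool A
Law: the international pool 104/169 = 61.5%, Pool A 7/10 = 70.0% → Pool A
Pool A has the higher rate in both groups.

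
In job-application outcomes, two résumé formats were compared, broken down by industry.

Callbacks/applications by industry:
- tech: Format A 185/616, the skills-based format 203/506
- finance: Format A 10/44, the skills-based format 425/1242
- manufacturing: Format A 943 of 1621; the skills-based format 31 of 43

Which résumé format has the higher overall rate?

Format A

Tech: Format A 185/616 = 30.0%, the skills-based format 203/506 = 40.1% → the skills-based format
Finance: Format A 10/44 = 22.7%, the skills-based format 425/1242 = 34.2% → the skills-based format
Manufacturing: Format A 943/1621 = 58.2%, the skills-based format 31/43 = 72.1% → the skills-based format
Overall: Format A 1138/2281 = 49.9%, the skills-based format 659/1791 = 36.8% → Format A
(The skills-based format wins every industry group but Format A wins overall — the skills-based format's applications skew toward the low-rate finance group.)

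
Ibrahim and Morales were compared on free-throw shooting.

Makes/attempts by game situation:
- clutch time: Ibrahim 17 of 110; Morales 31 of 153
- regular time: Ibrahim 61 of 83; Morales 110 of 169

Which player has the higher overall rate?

Morales

Clutch time: Ibrahim 17/110 = 15.5%, Morales 31/153 = 20.3% → Morales
Regular time: Ibrahim 61/83 = 73.5%, Morales 110/169 = 65.1% → Ibrahim
Overall: Ibrahim 78/193 = 40.4%, Morales 141/322 = 43.8% → Morales
(Neither sweeps every game group, but Morales has the higher pooled rate.)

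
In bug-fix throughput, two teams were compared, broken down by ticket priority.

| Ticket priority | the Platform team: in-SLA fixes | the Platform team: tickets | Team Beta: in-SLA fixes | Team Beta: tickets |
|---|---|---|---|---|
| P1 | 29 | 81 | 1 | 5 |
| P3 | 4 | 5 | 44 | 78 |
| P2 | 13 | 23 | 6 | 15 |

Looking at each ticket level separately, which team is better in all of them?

P1: the Platform team 29/81 = 35.8%, Team Beta 1/5 = 20.0% → the Platform team
P3: the Platform team 4/5 = 80.0%, Team Beta 44/78 = 56.4% → the Platform team
P2: the Platform team 13/23 = 56.5%, Team Beta 6/15 = 40.0% → the Platform team
The Platform team has the higher rate in all 3 groups.

the Platform team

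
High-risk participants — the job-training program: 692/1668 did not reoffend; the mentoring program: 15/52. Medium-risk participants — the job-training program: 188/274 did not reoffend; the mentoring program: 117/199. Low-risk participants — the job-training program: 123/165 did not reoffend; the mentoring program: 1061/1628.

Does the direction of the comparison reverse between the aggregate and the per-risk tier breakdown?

High-risk: the job-training program 692/1668 = 41.5%, the mentoring program 15/52 = 28.8% → the job-training program
Medium-risk: the job-training program 188/274 = 68.6%, the mentoring program 117/199 = 58.8% → the job-training program
Low-risk: the job-training program 123/165 = 74.5%, the mentoring program 1061/1628 = 65.2% → the job-training program
Overall: the job-training program 1003/2107 = 47.6%, the mentoring program 1193/1879 = 63.5% → the mentoring program
The job-training program wins each risk group but the mentoring program wins overall — the comparison reverses. The job-training program's participants skew toward high-risk, which has a lower base rate.

Yes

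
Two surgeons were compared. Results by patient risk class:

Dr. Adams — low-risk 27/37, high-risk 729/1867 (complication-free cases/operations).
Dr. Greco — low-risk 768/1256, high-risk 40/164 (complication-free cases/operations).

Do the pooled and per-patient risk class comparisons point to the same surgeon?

Low-risk: Dr. Adams 27/37 = 73.0%, Dr. Greco 768/1256 = 61.1% → Dr. Adams
High-risk: Dr. Adams 729/1867 = 39.0%, Dr. Greco 40/164 = 24.4% → Dr. Adams
Overall: Dr. Adams 756/1904 = 39.7%, Dr. Greco 808/1420 = 56.9% → Dr. Greco
Dr. Adams wins each patient risk group but Dr. Greco wins overall — the comparison reverses. Dr. Adams's operations skew toward high-risk, which has a lower base rate.

No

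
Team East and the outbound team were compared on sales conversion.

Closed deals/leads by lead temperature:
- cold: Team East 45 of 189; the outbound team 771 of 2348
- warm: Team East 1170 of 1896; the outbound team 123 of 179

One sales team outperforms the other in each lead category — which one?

the outbound team

Cold: Team East 45/189 = 23.8%, the outbound team 771/2348 = 32.8% → the outbound team
Warm: Team East 1170/1896 = 61.7%, the outbound team 123/179 = 68.7% → the outbound team
The outbound team has the higher rate in both groups.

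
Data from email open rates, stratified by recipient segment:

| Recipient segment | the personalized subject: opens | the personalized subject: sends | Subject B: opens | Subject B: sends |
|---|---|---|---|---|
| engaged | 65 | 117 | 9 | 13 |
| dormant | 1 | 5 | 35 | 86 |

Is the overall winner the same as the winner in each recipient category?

No

Engaged: the personalized subject 65/117 = 55.6%, Subject B 9/13 = 69.2% → Subject B
Dormant: the personalized subject 1/5 = 20.0%, Subject B 35/86 = 40.7% → Subject B
Overall: the personalized subject 66/122 = 54.1%, Subject B 44/99 = 44.4% → the personalized subject
Subject B wins each recipient group but the personalized subject wins overall — the comparison reverses. Subject B's sends skew toward dormant, which has a lower base rate.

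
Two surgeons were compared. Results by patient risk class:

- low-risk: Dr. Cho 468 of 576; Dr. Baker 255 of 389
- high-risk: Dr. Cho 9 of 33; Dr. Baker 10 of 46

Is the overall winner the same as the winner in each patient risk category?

Yes

Low-risk: Dr. Cho 468/576 = 81.2%, Dr. Baker 255/389 = 65.6% → Dr. Cho
High-risk: Dr. Cho 9/33 = 27.3%, Dr. Baker 10/46 = 21.7% → Dr. Cho
Overall: Dr. Cho 477/609 = 78.3%, Dr. Baker 265/435 = 60.9% → Dr. Cho
Dr. Cho wins overall and in every patient risk group — no reversal.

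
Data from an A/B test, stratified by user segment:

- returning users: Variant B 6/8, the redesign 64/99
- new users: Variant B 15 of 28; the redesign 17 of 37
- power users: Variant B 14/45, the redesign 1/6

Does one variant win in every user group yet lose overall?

Yes

Returning users: Variant B 6/8 = 75.0%, the redesign 64/99 = 64.6% → Variant B
New users: Variant B 15/28 = 53.6%, the redesign 17/37 = 45.9% → Variant B
Power users: Variant B 14/45 = 31.1%, the redesign 1/6 = 16.7% → Variant B
Overall: Variant B 35/81 = 43.2%, the redesign 82/142 = 57.7% → the redesign
Variant B wins each user group but the redesign wins overall — the comparison reverses. Variant B's views skew toward power users, which has a lower base rate.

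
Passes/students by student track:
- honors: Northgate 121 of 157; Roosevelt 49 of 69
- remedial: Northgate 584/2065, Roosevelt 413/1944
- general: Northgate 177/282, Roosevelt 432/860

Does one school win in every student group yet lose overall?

No

Honors: Northgate 121/157 = 77.1%, Roosevelt 49/69 = 71.0% → Northgate
Remedial: Northgate 584/2065 = 28.3%, Roosevelt 413/1944 = 21.2% → Northgate
General: Northgate 177/282 = 62.8%, Roosevelt 432/860 = 50.2% → Northgate
Overall: Northgate 882/2504 = 35.2%, Roosevelt 894/2873 = 31.1% → Northgate
Northgate wins overall and in every student group — no reversal.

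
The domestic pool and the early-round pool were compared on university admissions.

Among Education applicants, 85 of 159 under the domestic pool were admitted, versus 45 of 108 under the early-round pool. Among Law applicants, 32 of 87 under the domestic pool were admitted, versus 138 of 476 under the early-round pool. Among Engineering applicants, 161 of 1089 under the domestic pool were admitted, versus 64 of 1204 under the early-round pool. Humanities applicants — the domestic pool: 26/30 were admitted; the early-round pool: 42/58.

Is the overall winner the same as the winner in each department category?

Education: the domestic pool 85/159 = 53.5%, the early-round pool 45/108 = 41.7% → the domestic pool
Law: the domestic pool 32/87 = 36.8%, the early-round pool 138/476 = 29.0% → the domestic pool
Engineering: the domestic pool 161/1089 = 14.8%, the early-round pool 64/1204 = 5.3% → the domestic pool
Humanities: the domestic pool 26/30 = 86.7%, the early-round pool 42/58 = 72.4% → the domestic pool
Overall: the domestic pool 304/1365 = 22.3%, the early-round pool 289/1846 = 15.7% → the domestic pool
The domestic pool wins overall and in every department group — no reversal.

Yes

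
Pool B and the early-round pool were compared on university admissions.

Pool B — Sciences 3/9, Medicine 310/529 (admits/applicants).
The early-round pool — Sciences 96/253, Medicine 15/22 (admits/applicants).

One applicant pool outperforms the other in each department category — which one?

Sciences: Pool B 3/9 = 33.3%, the early-round pool 96/253 = 37.9% → the early-round pool
Medicine: Pool B 310/529 = 58.6%, the early-round pool 15/22 = 68.2% → the early-round pool
The early-round pool has the higher rate in both groups.

the early-round pool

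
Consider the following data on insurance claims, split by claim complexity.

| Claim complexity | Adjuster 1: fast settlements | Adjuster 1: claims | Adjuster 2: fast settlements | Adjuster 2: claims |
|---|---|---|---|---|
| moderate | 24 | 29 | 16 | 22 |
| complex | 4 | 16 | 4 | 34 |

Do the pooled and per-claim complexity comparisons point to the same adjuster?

Yes

Moderate: Adjuster 1 24/29 = 82.8%, Adjuster 2 16/22 = 72.7% → Adjuster 1
Complex: Adjuster 1 4/16 = 25.0%, Adjuster 2 4/34 = 11.8% → Adjuster 1
Overall: Adjuster 1 28/45 = 62.2%, Adjuster 2 20/56 = 35.7% → Adjuster 1
Adjuster 1 wins overall and in every claim group — no reversal.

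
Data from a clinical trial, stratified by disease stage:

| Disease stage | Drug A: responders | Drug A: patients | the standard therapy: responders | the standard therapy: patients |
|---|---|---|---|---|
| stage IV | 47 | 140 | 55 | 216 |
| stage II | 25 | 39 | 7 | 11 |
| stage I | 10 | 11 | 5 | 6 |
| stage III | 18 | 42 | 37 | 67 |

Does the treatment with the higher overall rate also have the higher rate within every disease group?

No

Stage IV: Drug A 47/140 = 33.6%, the standard therapy 55/216 = 25.5% → Drug A
Stage II: Drug A 25/39 = 64.1%, the standard therapy 7/11 = 63.6% → Drug A
Stage I: Drug A 10/11 = 90.9%, the standard therapy 5/6 = 83.3% → Drug A
Stage III: Drug A 18/42 = 42.9%, the standard therapy 37/67 = 55.2% → the standard therapy
Overall: Drug A 100/232 = 43.1%, the standard therapy 104/300 = 34.7% → Drug A
Neither sweeps: Drug A wins 3 of 4 groups, the standard therapy wins 1. Drug A wins overall but not every group — no Simpson reversal.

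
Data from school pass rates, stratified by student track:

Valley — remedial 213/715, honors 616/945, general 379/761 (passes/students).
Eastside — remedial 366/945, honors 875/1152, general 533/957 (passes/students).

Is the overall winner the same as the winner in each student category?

Remedial: Valley 213/715 = 29.8%, Eastside 366/945 = 38.7% → Eastside
Honors: Valley 616/945 = 65.2%, Eastside 875/1152 = 76.0% → Eastside
General: Valley 379/761 = 49.8%, Eastside 533/957 = 55.7% → Eastside
Overall: Valley 1208/2421 = 49.9%, Eastside 1774/3054 = 58.1% → Eastside
Eastside wins overall and in every student group — no reversal.

Yes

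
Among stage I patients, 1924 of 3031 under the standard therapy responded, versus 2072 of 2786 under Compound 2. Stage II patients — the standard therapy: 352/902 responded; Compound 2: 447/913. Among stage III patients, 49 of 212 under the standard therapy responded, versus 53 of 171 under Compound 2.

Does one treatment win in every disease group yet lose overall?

No

Stage I: the standard therapy 1924/3031 = 63.5%, Compound 2 2072/2786 = 74.4% → Compound 2
Stage II: the standard therapy 352/902 = 39.0%, Compound 2 447/913 = 49.0% → Compound 2
Stage III: the standard therapy 49/212 = 23.1%, Compound 2 53/171 = 31.0% → Compound 2
Overall: the standard therapy 2325/4145 = 56.1%, Compound 2 2572/3870 = 66.5% → Compound 2
Compound 2 wins overall and in every disease group — no reversal.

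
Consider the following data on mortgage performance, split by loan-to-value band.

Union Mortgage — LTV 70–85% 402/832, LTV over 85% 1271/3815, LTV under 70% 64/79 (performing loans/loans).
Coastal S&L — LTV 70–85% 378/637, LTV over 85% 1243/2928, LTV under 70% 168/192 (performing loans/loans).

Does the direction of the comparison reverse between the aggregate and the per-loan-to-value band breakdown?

No

LTV 70–85%: Union Mortgage 402/832 = 48.3%, Coastal S&L 378/637 = 59.3% → Coastal S&L
LTV over 85%: Union Mortgage 1271/3815 = 33.3%, Coastal S&L 1243/2928 = 42.5% → Coastal S&L
LTV under 70%: Union Mortgage 64/79 = 81.0%, Coastal S&L 168/192 = 87.5% → Coastal S&L
Overall: Union Mortgage 1737/4726 = 36.8%, Coastal S&L 1789/3757 = 47.6% → Coastal S&L
Coastal S&L wins overall and in every loan-to-value group — no reversal.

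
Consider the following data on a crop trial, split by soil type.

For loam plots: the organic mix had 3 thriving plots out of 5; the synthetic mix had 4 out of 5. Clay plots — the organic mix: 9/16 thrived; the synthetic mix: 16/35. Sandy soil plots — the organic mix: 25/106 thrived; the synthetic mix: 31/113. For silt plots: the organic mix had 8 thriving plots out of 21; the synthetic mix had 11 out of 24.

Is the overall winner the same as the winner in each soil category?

Loam: the organic mix 3/5 = 60.0%, the synthetic mix 4/5 = 80.0% → the synthetic mix
Clay: the organic mix 9/16 = 56.2%, the synthetic mix 16/35 = 45.7% → the organic mix
Sandy soil: the organic mix 25/106 = 23.6%, the synthetic mix 31/113 = 27.4% → the synthetic mix
Silt: the organic mix 8/21 = 38.1%, the synthetic mix 11/24 = 45.8% → the synthetic mix
Overall: the organic mix 45/148 = 30.4%, the synthetic mix 62/177 = 35.0% → the synthetic mix
Neither sweeps: the organic mix wins 1 of 4 groups, the synthetic mix wins 3. The synthetic mix wins overall but not every group — no Simpson reversal.

No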